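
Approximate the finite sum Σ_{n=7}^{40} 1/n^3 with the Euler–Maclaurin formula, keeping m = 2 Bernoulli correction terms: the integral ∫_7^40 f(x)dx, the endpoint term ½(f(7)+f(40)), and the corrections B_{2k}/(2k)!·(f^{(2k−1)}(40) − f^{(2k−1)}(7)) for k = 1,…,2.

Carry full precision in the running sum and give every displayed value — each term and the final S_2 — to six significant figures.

∫_7^40 1/x^3 dx evaluates to 0.00989158.
½[f(7) + f(40)] = ½[0.00291545 + 1.56250e-05] = 0.00146554.
So far: 0.0113571.
Order-1 term: 1/12 · (-1.17187e-06 − (-0.00124948)) = 0.000104026.
Partial sum through k=1: 0.0114611.
Order-2 term: −1/720 · (-1.46484e-08 − (-0.000509992)) = -7.08301e-07.

S_2 ≈ 0.0114604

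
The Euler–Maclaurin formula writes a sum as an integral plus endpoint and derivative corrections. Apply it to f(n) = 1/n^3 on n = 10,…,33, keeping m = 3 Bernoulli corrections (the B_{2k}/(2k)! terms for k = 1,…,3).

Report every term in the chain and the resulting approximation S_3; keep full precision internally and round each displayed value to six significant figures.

S_3 ≈ 0.00507948

Integral: ∫_10^33 1/x^3 dx = 0.00454086.
Endpoint term: (f(10) + f(33))/2 = (0.00100000 + 2.78265e-05)/2 = 0.000513913.
So far: 0.00505478.
Correction k=1: B_{2}/2! · (f^{(1)}(33) − f^{(1)}(10)) = 1/12 · (-2.52968e-06 − (-0.000300000)) = 2.47892e-05.
Partial sum through k=1: 0.00507957.
Correction k=2: B_{4}/4! · (f^{(3)}(33) − f^{(3)}(10)) = −1/720 · (-4.64588e-08 − (-6.00000e-05)) = -8.32688e-08.
Partial sum through k=2: 0.00507948.
Correction k=3: B_{6}/6! · (f^{(5)}(33) − f^{(5)}(10)) = 1/30240 · (-1.79180e-09 − (-2.52000e-05)) = 8.33274e-10.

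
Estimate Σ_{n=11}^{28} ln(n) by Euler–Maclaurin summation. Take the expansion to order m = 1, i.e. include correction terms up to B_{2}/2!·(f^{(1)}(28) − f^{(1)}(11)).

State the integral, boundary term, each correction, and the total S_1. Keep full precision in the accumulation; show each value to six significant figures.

S_1 ≈ 52.7853

∫_11^28 ln(x) dx evaluates to 49.9249.
Endpoint term: (f(11) + f(28))/2 = (2.39790 + 3.33220)/2 = 2.86505.
Running total after boundary: 52.7899.
Correction k=1: B_{2}/2! · (f^{(1)}(28) − f^{(1)}(11)) = 1/12 · (0.0357143 − 0.0909091) = -0.00459957.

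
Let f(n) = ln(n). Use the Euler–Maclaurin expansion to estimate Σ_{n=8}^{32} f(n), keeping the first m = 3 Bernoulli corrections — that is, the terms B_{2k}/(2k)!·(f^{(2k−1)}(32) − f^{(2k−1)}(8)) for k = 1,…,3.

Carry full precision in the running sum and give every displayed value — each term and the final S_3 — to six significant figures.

Integral: ∫_8^32 ln(x) dx = 70.2680.
Boundary: ½(f(8) + f(32)) = ½(2.07944 + 3.46574) = 2.77259.
Running total after boundary: 73.0406.
k=1: B_{2}/(2)! × [f^{(1)}(32) − f^{(1)}(8)] = 1/12 × (0.0312500 − 0.125000) = -0.00781250.
Partial sum through k=1: 73.0328.
k=2: B_{4}/(4)! × [f^{(3)}(32) − f^{(3)}(8)] = −1/720 × (6.10352e-05 − 0.00390625) = 5.34058e-06.
Partial sum through k=2: 73.0328.
k=3: B_{6}/(6)! × [f^{(5)}(32) − f^{(5)}(8)] = 1/30240 × (7.15256e-07 − 0.000732422) = -2.41966e-08.

S_3 ≈ 73.0328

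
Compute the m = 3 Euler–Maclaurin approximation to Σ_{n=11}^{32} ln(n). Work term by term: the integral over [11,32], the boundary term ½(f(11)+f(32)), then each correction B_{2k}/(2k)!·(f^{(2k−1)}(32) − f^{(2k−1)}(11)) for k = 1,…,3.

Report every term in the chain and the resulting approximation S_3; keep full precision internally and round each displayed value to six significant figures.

∫_11^32 ln(x) dx evaluates to 63.5267.
Boundary: ½(f(11) + f(32)) = ½(2.39790 + 3.46574) = 2.93182.
Integral + boundary = 66.4585.
k=1: B_{2}/(2)! × [f^{(1)}(32) − f^{(1)}(11)] = 1/12 × (0.0312500 − 0.0909091) = -0.00497159.
Partial sum through k=1: 66.4535.
k=2: B_{4}/(4)! × [f^{(3)}(32) − f^{(3)}(11)] = −1/720 × (6.10352e-05 − 0.00150263) = 2.00221e-06.
Partial sum through k=2: 66.4535.
k=3: B_{6}/(6)! × [f^{(5)}(32) − f^{(5)}(11)] = 1/30240 × (7.15256e-07 − 0.000149021) = -4.90429e-09.

S_3 ≈ 66.4535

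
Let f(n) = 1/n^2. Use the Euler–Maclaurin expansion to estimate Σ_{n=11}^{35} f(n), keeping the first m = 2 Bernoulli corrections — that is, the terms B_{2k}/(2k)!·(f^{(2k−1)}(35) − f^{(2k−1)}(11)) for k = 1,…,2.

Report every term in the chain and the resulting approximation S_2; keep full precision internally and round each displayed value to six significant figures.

The integral term ∫_11^35 1/x^2 dx = 0.0623377.
½[f(11) + f(35)] = ½[0.00826446 + 0.000816327] = 0.00454039.
Integral + boundary = 0.0668781.
Correction k=1: B_{2}/2! · (f^{(1)}(35) − f^{(1)}(11)) = 1/12 · (-4.66472e-05 − (-0.00150263)) = 0.000121332.
Running total after k=1: 0.0669994.
Correction k=2: B_{4}/4! · (f^{(3)}(35) − f^{(3)}(11)) = −1/720 · (-4.56952e-07 − (-0.000149021)) = -2.06339e-07.

S_2 ≈ 0.0669992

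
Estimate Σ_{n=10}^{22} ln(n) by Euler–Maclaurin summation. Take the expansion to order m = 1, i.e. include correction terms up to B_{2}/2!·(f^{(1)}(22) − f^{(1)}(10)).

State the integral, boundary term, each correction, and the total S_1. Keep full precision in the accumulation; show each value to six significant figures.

S_1 ≈ 35.6694

The integral term ∫_10^22 ln(x) dx = 32.9771.
½[f(10) + f(22)] = ½[2.30259 + 3.09104] = 2.69681.
Running total after boundary: 35.6739.
k=1: B_{2}/(2)! × [f^{(1)}(22) − f^{(1)}(10)] = 1/12 × (0.0454545 − 0.100000) = -0.00454545.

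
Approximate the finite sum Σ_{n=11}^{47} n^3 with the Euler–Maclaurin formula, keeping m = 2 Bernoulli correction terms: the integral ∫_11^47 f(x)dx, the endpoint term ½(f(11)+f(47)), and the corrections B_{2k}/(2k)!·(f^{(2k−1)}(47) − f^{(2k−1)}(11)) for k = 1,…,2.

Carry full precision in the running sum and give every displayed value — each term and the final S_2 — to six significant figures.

S_2 ≈ 1.26936e+06

Integral: ∫_11^47 x^3 dx = 1.21626e+06.
Endpoint term: (f(11) + f(47))/2 = (1331.00 + 103823)/2 = 52577.0.
Integral + boundary = 1.26884e+06.
Order-1 term: 1/12 · (6627.00 − 363.000) = 522.000.
Running total after k=1: 1.26936e+06.
Order-2 term: −1/720 · (6.00000 − 6.00000) = 0.00000.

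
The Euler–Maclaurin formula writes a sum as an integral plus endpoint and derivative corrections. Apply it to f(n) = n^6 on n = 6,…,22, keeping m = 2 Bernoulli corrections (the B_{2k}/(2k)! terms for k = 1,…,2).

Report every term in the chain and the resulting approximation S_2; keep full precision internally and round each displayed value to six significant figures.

S_2 ≈ 4.15581e+08

Integral: ∫_6^22 x^6 dx = 3.56297e+08.
Boundary: ½(f(6) + f(22)) = ½(46656.0 + 1.13380e+08) = 5.67133e+07.
So far: 4.13010e+08.
Order-1 term: 1/12 · (3.09218e+07 − 46656.0) = 2.57293e+06.
Running total after k=1: 4.15583e+08.
Order-2 term: −1/720 · (1.27776e+06 − 25920.0) = -1738.67.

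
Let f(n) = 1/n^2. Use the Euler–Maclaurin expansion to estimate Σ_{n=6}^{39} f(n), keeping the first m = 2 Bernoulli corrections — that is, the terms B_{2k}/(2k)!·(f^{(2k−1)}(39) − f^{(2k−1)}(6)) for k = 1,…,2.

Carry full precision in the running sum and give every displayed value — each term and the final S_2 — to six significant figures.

S_2 ≈ 0.156008

The integral term ∫_6^39 1/x^2 dx = 0.141026.
½[f(6) + f(39)] = ½[0.0277778 + 0.000657462] = 0.0142176.
Running total after boundary: 0.155243.
k=1: B_{2}/(2)! × [f^{(1)}(39) − f^{(1)}(6)] = 1/12 × (-3.37160e-05 − (-0.00925926)) = 0.000768795.
After k=1: 0.156012.
k=2: B_{4}/(4)! × [f^{(3)}(39) − f^{(3)}(6)] = −1/720 × (-2.66004e-07 − (-0.00308642)) = -4.28632e-06.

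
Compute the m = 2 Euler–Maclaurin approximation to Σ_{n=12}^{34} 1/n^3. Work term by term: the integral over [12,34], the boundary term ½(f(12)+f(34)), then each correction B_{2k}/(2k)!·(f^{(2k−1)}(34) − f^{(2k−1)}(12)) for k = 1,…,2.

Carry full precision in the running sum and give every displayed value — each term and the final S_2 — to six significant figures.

S_2 ≈ 0.00335361

Integral: ∫_12^34 1/x^3 dx = 0.00303970.
Endpoint term: (f(12) + f(34))/2 = (0.000578704 + 2.54427e-05)/2 = 0.000302073.
Integral + boundary = 0.00334177.
Order-1 term: 1/12 · (-2.24494e-06 − (-0.000144676)) = 1.18692e-05.
After k=1: 0.00335364.
Order-2 term: −1/720 · (-3.88399e-08 − (-2.00939e-05)) = -2.78542e-08.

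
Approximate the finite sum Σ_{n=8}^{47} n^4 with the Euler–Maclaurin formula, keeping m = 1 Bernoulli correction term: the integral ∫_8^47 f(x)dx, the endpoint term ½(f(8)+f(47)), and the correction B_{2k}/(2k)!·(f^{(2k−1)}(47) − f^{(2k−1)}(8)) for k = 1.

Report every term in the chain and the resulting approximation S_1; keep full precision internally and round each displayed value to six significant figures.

Integral: ∫_8^47 x^4 dx = 4.58624e+07.
Boundary: ½(f(8) + f(47)) = ½(4096.00 + 4.87968e+06) = 2.44189e+06.
So far: 4.83043e+07.
Correction k=1: B_{2}/2! · (f^{(1)}(47) − f^{(1)}(8)) = 1/12 · (415292 − 2048.00) = 34437.0.

S_1 ≈ 4.83388e+07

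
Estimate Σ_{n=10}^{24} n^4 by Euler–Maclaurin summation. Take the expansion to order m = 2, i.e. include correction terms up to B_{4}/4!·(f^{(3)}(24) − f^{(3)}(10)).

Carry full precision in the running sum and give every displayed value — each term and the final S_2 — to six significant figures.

Integral: ∫_10^24 x^4 dx = 1.57252e+06.
½[f(10) + f(24)] = ½[10000.0 + 331776] = 170888.
Integral + boundary = 1.74341e+06.
k=1: B_{2}/(2)! × [f^{(1)}(24) − f^{(1)}(10)] = 1/12 × (55296.0 − 4000.00) = 4274.67.
Running total after k=1: 1.74769e+06.
k=2: B_{4}/(4)! × [f^{(3)}(24) − f^{(3)}(10)] = −1/720 × (576.000 − 240.000) = -0.466667.

S_2 ≈ 1.74769e+06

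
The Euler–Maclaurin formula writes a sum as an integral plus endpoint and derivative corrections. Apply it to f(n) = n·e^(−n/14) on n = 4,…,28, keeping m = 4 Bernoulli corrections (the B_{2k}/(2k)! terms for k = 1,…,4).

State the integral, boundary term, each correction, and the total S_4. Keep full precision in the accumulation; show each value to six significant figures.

Integral: ∫_4^28 x·e^(−x/14) dx = 109.795.
½[f(4) + f(28)] = ½[3.00591 + 3.78939] = 3.39765.
Integral + boundary = 113.193.
Correction k=1: B_{2}/2! · (f^{(1)}(28) − f^{(1)}(4)) = 1/12 · (-0.135335 − 0.536769) = -0.0560087.
Partial sum through k=1: 113.137.
Correction k=2: B_{4}/4! · (f^{(3)}(28) − f^{(3)}(4)) = −1/720 · (0.000690486 − 0.0104068) = 1.34948e-05.
Partial sum through k=2: 113.137.
Correction k=3: B_{6}/6! · (f^{(5)}(28) − f^{(5)}(4)) = 1/30240 · (1.05687e-05 − 9.22188e-05) = -2.70007e-09.
Partial sum through k=3: 113.137.
Correction k=4: B_{8}/8! · (f^{(7)}(28) − f^{(7)}(4)) = −1/1209600 · (8.98696e-08 − 6.70112e-07) = 4.79698e-13.

S_4 ≈ 113.137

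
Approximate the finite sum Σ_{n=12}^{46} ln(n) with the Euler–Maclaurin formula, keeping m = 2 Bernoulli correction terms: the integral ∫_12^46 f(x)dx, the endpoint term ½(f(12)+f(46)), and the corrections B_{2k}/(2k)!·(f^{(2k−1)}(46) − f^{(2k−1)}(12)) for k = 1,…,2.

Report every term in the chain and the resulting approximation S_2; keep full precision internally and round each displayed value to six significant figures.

S_2 ≈ 115.450

∫_12^46 ln(x) dx evaluates to 112.299.
Boundary: ½(f(12) + f(46)) = ½(2.48491 + 3.82864) = 3.15677.
So far: 115.455.
Correction k=1: B_{2}/2! · (f^{(1)}(46) − f^{(1)}(12)) = 1/12 · (0.0217391 − 0.0833333) = -0.00513285.
After k=1: 115.450.
Correction k=2: B_{4}/4! · (f^{(3)}(46) − f^{(3)}(12)) = −1/720 · (2.05474e-05 − 0.00115741) = 1.57897e-06.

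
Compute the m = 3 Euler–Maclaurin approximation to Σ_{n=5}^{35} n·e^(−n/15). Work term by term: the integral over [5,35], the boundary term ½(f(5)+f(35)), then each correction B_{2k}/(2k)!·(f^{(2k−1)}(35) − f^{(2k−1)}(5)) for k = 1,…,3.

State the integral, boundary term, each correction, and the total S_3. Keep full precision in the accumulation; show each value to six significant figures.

Integral: ∫_5^35 x·e^(−x/15) dx = 142.230.
½[f(5) + f(35)] = ½[3.58266 + 3.39402] = 3.48834.
Running total after boundary: 145.719.
Correction k=1: B_{2}/2! · (f^{(1)}(35) − f^{(1)}(5)) = 1/12 · (-0.129296 − 0.477688) = -0.0505820.
Partial sum through k=1: 145.668.
Correction k=2: B_{4}/4! · (f^{(3)}(35) − f^{(3)}(5)) = −1/720 · (0.000287324 − 0.00849222) = 1.13957e-05.
Partial sum through k=2: 145.668.
Correction k=3: B_{6}/6! · (f^{(5)}(35) − f^{(5)}(5)) = 1/30240 · (5.10799e-06 − 6.60506e-05) = -2.01530e-09.

S_3 ≈ 145.668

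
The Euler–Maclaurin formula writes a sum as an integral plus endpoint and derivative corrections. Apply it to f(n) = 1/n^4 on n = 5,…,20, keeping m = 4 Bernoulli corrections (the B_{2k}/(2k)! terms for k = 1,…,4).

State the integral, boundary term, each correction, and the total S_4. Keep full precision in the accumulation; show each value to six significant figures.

S_4 ≈ 0.00353266

The integral term ∫_5^20 1/x^4 dx = 0.00262500.
Endpoint term: (f(5) + f(20))/2 = (0.00160000 + 6.25000e-06)/2 = 0.000803125.
Running total after boundary: 0.00342813.
Correction k=1: B_{2}/2! · (f^{(1)}(20) − f^{(1)}(5)) = 1/12 · (-1.25000e-06 − (-0.00128000)) = 0.000106562.
Running total after k=1: 0.00353469.
Correction k=2: B_{4}/4! · (f^{(3)}(20) − f^{(3)}(5)) = −1/720 · (-9.37500e-08 − (-0.00153600)) = -2.13320e-06.
Running total after k=2: 0.00353255.
Correction k=3: B_{6}/6! · (f^{(5)}(20) − f^{(5)}(5)) = 1/30240 · (-1.31250e-08 − (-0.00344064)) = 1.13777e-07.
Running total after k=3: 0.00353267.
Correction k=4: B_{8}/8! · (f^{(7)}(20) − f^{(7)}(5)) = −1/1209600 · (-2.95313e-09 − (-0.0123863)) = -1.02400e-08.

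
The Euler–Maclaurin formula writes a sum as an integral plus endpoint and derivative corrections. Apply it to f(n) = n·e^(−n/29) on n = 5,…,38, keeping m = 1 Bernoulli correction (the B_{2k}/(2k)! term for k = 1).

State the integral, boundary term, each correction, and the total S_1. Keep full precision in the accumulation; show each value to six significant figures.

∫_5^38 x·e^(−x/29) dx evaluates to 305.768.
½[f(5) + f(38)] = ½[4.20815 + 10.2496] = 7.22889.
Running total after boundary: 312.997.
Correction k=1: B_{2}/2! · (f^{(1)}(38) − f^{(1)}(5)) = 1/12 · (-0.0837084 − 0.696522) = -0.0650192.

S_1 ≈ 312.932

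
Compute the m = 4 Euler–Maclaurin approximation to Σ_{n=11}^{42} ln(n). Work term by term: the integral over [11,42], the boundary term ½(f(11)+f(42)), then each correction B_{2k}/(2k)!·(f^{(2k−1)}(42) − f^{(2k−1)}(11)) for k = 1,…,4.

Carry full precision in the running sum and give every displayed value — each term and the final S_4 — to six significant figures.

S_4 ≈ 102.667

∫_11^42 ln(x) dx evaluates to 99.6053.
Boundary: ½(f(11) + f(42)) = ½(2.39790 + 3.73767) = 3.06778.
Integral + boundary = 102.673.
k=1: B_{2}/(2)! × [f^{(1)}(42) − f^{(1)}(11)] = 1/12 × (0.0238095 − 0.0909091) = -0.00559163.
Partial sum through k=1: 102.667.
k=2: B_{4}/(4)! × [f^{(3)}(42) − f^{(3)}(11)] = −1/720 × (2.69949e-05 − 0.00150263) = 2.04949e-06.
Partial sum through k=2: 102.667.
k=3: B_{6}/(6)! × [f^{(5)}(42) − f^{(5)}(11)] = 1/30240 × (1.83639e-07 − 0.000149021) = -4.92187e-09.
Partial sum through k=3: 102.667.
k=4: B_{8}/(8)! × [f^{(7)}(42) − f^{(7)}(11)] = −1/1209600 × (3.12311e-09 − 3.69474e-05) = 3.05425e-11.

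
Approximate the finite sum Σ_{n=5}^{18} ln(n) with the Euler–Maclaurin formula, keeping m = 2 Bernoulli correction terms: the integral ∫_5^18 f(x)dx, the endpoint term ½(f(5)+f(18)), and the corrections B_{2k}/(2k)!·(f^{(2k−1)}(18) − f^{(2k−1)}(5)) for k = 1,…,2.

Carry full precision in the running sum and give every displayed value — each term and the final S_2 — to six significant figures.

Integral: ∫_5^18 ln(x) dx = 30.9795.
Endpoint term: (f(5) + f(18))/2 = (1.60944 + 2.89037)/2 = 2.24990.
Integral + boundary = 33.2294.
Order-1 term: 1/12 · (0.0555556 − 0.200000) = -0.0120370.
Running total after k=1: 33.2174.
Order-2 term: −1/720 · (0.000342936 − 0.0160000) = 2.17459e-05.

S_2 ≈ 33.2174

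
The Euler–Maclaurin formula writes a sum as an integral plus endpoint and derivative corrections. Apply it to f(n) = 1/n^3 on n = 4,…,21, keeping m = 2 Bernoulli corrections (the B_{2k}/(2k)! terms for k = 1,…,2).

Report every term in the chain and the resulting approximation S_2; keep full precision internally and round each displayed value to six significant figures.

Integral: ∫_4^21 1/x^3 dx = 0.0301162.
½[f(4) + f(21)] = ½[0.0156250 + 0.000107980] = 0.00786649.
Running total after boundary: 0.0379827.
Order-1 term: 1/12 · (-1.54257e-05 − (-0.0117188)) = 0.000975277.
After k=1: 0.0389580.
Order-2 term: −1/720 · (-6.99577e-07 − (-0.0146484)) = -2.03441e-05.

S_2 ≈ 0.0389376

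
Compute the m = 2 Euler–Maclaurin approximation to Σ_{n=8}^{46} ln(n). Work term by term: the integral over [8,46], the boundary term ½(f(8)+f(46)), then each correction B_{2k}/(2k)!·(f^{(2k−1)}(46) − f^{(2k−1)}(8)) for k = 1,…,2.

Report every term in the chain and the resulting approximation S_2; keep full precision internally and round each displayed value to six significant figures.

S_2 ≈ 124.427

Integral: ∫_8^46 ln(x) dx = 121.482.
½[f(8) + f(46)] = ½[2.07944 + 3.82864] = 2.95404.
Running total after boundary: 124.436.
Order-1 term: 1/12 · (0.0217391 − 0.125000) = -0.00860507.
Partial sum through k=1: 124.427.
Order-2 term: −1/720 · (2.05474e-05 − 0.00390625) = 5.39681e-06.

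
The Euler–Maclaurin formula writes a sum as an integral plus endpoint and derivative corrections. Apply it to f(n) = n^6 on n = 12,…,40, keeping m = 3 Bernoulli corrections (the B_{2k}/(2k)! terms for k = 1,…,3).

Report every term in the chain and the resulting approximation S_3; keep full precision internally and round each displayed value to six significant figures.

S_3 ≈ 2.55012e+10

∫_12^40 x^6 dx evaluates to 2.34006e+10.
Endpoint term: (f(12) + f(40))/2 = (2.98598e+06 + 4.09600e+09)/2 = 2.04949e+09.
Running total after boundary: 2.54501e+10.
Correction k=1: B_{2}/2! · (f^{(1)}(40) − f^{(1)}(12)) = 1/12 · (6.14400e+08 − 1.49299e+06) = 5.10756e+07.
After k=1: 2.55012e+10.
Correction k=2: B_{4}/4! · (f^{(3)}(40) − f^{(3)}(12)) = −1/720 · (7.68000e+06 − 207360) = -10378.7.
After k=2: 2.55012e+10.
Correction k=3: B_{6}/6! · (f^{(5)}(40) − f^{(5)}(12)) = 1/30240 · (28800.0 − 8640.00) = 0.666667.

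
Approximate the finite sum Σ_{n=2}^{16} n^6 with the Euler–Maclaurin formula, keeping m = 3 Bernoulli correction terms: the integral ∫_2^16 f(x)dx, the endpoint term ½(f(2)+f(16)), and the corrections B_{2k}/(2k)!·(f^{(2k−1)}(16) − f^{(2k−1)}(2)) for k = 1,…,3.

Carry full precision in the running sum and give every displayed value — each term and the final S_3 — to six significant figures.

Integral: ∫_2^16 x^6 dx = 3.83479e+07.
½[f(2) + f(16)] = ½[64.0000 + 1.67772e+07] = 8.38864e+06.
Running total after boundary: 4.67365e+07.
Correction k=1: B_{2}/2! · (f^{(1)}(16) − f^{(1)}(2)) = 1/12 · (6.29146e+06 − 192.000) = 524272.
After k=1: 4.72608e+07.
Correction k=2: B_{4}/4! · (f^{(3)}(16) − f^{(3)}(2)) = −1/720 · (491520 − 960.000) = -681.333.
After k=2: 4.72601e+07.
Correction k=3: B_{6}/6! · (f^{(5)}(16) − f^{(5)}(2)) = 1/30240 · (11520.0 − 1440.00) = 0.333333.

S_3 ≈ 4.72601e+07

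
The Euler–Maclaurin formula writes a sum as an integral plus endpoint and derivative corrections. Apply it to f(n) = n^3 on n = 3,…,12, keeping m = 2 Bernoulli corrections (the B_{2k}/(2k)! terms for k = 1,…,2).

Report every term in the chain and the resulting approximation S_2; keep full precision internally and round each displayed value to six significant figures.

S_2 ≈ 6075.00

Integral: ∫_3^12 x^3 dx = 5163.75.
Boundary: ½(f(3) + f(12)) = ½(27.0000 + 1728.00) = 877.500.
Running total after boundary: 6041.25.
Correction k=1: B_{2}/2! · (f^{(1)}(12) − f^{(1)}(3)) = 1/12 · (432.000 − 27.0000) = 33.7500.
Partial sum through k=1: 6075.00.
Correction k=2: B_{4}/4! · (f^{(3)}(12) − f^{(3)}(3)) = −1/720 · (6.00000 − 6.00000) = 0.00000.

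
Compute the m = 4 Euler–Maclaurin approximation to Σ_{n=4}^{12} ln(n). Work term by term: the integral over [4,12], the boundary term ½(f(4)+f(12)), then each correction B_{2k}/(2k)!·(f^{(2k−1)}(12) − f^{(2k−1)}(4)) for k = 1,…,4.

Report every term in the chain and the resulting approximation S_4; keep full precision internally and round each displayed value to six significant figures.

S_4 ≈ 18.1955

∫_4^12 ln(x) dx evaluates to 16.2737.
Boundary: ½(f(4) + f(12)) = ½(1.38629 + 2.48491) = 1.93560.
Running total after boundary: 18.2093.
Order-1 term: 1/12 · (0.0833333 − 0.250000) = -0.0138889.
After k=1: 18.1954.
Order-2 term: −1/720 · (0.00115741 − 0.0312500) = 4.17953e-05.
After k=2: 18.1955.
Order-3 term: 1/30240 · (9.64506e-05 − 0.0234375) = -7.71860e-07.
After k=3: 18.1955.
Order-4 term: −1/1209600 · (2.00939e-05 − 0.0439453) = 3.63138e-08.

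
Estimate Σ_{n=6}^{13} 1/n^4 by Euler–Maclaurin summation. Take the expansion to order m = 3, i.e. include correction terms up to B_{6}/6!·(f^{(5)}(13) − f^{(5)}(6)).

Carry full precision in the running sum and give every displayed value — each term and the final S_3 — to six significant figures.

Integral: ∫_6^13 1/x^4 dx = 0.00139149.
Endpoint term: (f(6) + f(13))/2 = (0.000771605 + 3.50128e-05)/2 = 0.000403309.
So far: 0.00179480.
k=1: B_{2}/(2)! × [f^{(1)}(13) − f^{(1)}(6)] = 1/12 × (-1.07732e-05 − (-0.000514403)) = 4.19692e-05.
Partial sum through k=1: 0.00183677.
k=2: B_{4}/(4)! × [f^{(3)}(13) − f^{(3)}(6)] = −1/720 × (-1.91240e-06 − (-0.000428669)) = -5.92718e-07.
Partial sum through k=2: 0.00183617.
k=3: B_{6}/(6)! × [f^{(5)}(13) − f^{(5)}(6)] = 1/30240 × (-6.33693e-07 − (-0.000666819)) = 2.20299e-08.

S_3 ≈ 0.00183620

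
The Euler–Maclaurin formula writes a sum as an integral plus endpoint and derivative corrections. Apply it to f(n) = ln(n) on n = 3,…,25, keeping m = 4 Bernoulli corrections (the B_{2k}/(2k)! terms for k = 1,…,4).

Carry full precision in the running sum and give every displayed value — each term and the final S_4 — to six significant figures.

Integral: ∫_3^25 ln(x) dx = 55.1761.
½[f(3) + f(25)] = ½[1.09861 + 3.21888] = 2.15874.
So far: 57.3348.
k=1: B_{2}/(2)! × [f^{(1)}(25) − f^{(1)}(3)] = 1/12 × (0.0400000 − 0.333333) = -0.0244444.
Running total after k=1: 57.3104.
k=2: B_{4}/(4)! × [f^{(3)}(25) − f^{(3)}(3)] = −1/720 × (0.000128000 − 0.0740741) = 0.000102703.
Running total after k=2: 57.3105.
k=3: B_{6}/(6)! × [f^{(5)}(25) − f^{(5)}(3)] = 1/30240 × (2.45760e-06 − 0.0987654) = -3.26597e-06.
Running total after k=3: 57.3105.
k=4: B_{8}/(8)! × [f^{(7)}(25) − f^{(7)}(3)] = −1/1209600 × (1.17965e-07 − 0.329218) = 2.72171e-07.

S_4 ≈ 57.3105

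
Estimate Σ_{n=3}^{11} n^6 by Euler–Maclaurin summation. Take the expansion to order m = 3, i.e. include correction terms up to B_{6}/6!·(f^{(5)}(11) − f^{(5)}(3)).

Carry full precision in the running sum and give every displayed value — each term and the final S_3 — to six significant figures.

S_3 ≈ 3.74990e+06

Integral: ∫_3^11 x^6 dx = 2.78357e+06.
½[f(3) + f(11)] = ½[729.000 + 1.77156e+06] = 886145.
Integral + boundary = 3.66971e+06.
Correction k=1: B_{2}/2! · (f^{(1)}(11) − f^{(1)}(3)) = 1/12 · (966306 − 1458.00) = 80404.0.
Partial sum through k=1: 3.75012e+06.
Correction k=2: B_{4}/4! · (f^{(3)}(11) − f^{(3)}(3)) = −1/720 · (159720 − 3240.00) = -217.333.
Partial sum through k=2: 3.74990e+06.
Correction k=3: B_{6}/6! · (f^{(5)}(11) − f^{(5)}(3)) = 1/30240 · (7920.00 − 2160.00) = 0.190476.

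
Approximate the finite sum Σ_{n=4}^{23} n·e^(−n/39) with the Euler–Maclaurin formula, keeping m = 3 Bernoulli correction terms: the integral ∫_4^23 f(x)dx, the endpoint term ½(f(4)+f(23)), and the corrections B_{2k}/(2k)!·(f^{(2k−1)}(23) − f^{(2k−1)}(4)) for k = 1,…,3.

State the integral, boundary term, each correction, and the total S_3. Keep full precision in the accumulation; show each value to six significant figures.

S_3 ≈ 180.952

Integral: ∫_4^23 x·e^(−x/39) dx = 172.819.
½[f(4) + f(23)] = ½[3.61008 + 12.7528] = 8.18144.
So far: 181.001.
k=1: B_{2}/(2)! × [f^{(1)}(23) − f^{(1)}(4)] = 1/12 × (0.227475 − 0.809954) = -0.0485400.
Partial sum through k=1: 180.952.
k=2: B_{4}/(4)! × [f^{(3)}(23) − f^{(3)}(4)] = −1/720 × (0.000878641 − 0.00171926) = 1.16753e-06.
Partial sum through k=2: 180.952.
k=3: B_{6}/(6)! × [f^{(5)}(23) − f^{(5)}(4)] = 1/30240 × (1.05702e-06 − 1.91059e-06) = -2.82265e-11.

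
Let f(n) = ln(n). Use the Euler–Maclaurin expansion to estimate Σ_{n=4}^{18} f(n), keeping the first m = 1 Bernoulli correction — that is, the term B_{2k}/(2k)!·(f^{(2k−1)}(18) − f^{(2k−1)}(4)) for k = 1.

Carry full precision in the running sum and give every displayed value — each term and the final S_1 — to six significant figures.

The integral term ∫_4^18 ln(x) dx = 32.4815.
Endpoint term: (f(4) + f(18))/2 = (1.38629 + 2.89037)/2 = 2.13833.
Running total after boundary: 34.6198.
Order-1 term: 1/12 · (0.0555556 − 0.250000) = -0.0162037.

S_1 ≈ 34.6036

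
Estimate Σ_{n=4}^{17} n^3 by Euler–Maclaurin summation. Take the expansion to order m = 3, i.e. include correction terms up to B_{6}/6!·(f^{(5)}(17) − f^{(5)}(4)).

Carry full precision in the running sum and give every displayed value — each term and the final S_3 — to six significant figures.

Integral: ∫_4^17 x^3 dx = 20816.2.
Endpoint term: (f(4) + f(17))/2 = (64.0000 + 4913.00)/2 = 2488.50.
So far: 23304.8.
Order-1 term: 1/12 · (867.000 − 48.0000) = 68.2500.
After k=1: 23373.0.
Order-2 term: −1/720 · (6.00000 − 6.00000) = 0.00000.
After k=2: 23373.0.
Order-3 term: 1/30240 · (0.00000 − 0.00000) = 0.00000.

S_3 ≈ 23373.0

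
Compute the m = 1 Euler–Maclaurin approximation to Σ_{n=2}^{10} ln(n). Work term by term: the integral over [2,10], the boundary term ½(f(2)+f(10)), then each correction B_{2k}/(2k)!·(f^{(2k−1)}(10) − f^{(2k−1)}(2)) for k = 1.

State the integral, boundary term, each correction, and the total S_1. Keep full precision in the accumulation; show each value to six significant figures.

S_1 ≈ 15.1041

∫_2^10 ln(x) dx evaluates to 13.6396.
Boundary: ½(f(2) + f(10)) = ½(0.693147 + 2.30259) = 1.49787.
Integral + boundary = 15.1374.
Correction k=1: B_{2}/2! · (f^{(1)}(10) − f^{(1)}(2)) = 1/12 · (0.100000 − 0.500000) = -0.0333333.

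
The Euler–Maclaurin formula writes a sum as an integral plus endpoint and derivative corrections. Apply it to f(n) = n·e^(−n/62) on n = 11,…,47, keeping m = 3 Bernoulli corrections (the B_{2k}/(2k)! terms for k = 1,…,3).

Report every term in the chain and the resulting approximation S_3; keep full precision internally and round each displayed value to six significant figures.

S_3 ≈ 639.158

Integral: ∫_11^47 x·e^(−x/62) dx = 623.589.
Boundary: ½(f(11) + f(47)) = ½(9.21171 + 22.0229) = 15.6173.
Integral + boundary = 639.206.
k=1: B_{2}/(2)! × [f^{(1)}(47) − f^{(1)}(11)] = 1/12 × (0.113364 − 0.688853) = -0.0479573.
Partial sum through k=1: 639.158.
k=2: B_{4}/(4)! × [f^{(3)}(47) − f^{(3)}(11)] = −1/720 × (0.000273285 − 0.000614909) = 4.74477e-07.
Partial sum through k=2: 639.158.
k=3: B_{6}/(6)! × [f^{(5)}(47) − f^{(5)}(11)] = 1/30240 × (1.34516e-07 − 2.73313e-07) = -4.58985e-12.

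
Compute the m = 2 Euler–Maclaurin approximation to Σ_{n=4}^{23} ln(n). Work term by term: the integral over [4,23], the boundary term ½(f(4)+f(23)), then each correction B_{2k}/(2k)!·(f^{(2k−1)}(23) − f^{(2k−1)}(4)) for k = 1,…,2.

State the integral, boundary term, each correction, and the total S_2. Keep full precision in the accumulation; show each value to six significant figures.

∫_4^23 ln(x) dx evaluates to 47.5712.
½[f(4) + f(23)] = ½[1.38629 + 3.13549] = 2.26089.
So far: 49.8321.
k=1: B_{2}/(2)! × [f^{(1)}(23) − f^{(1)}(4)] = 1/12 × (0.0434783 − 0.250000) = -0.0172101.
Partial sum through k=1: 49.8149.
k=2: B_{4}/(4)! × [f^{(3)}(23) − f^{(3)}(4)] = −1/720 × (0.000164379 − 0.0312500) = 4.31745e-05.

S_2 ≈ 49.8149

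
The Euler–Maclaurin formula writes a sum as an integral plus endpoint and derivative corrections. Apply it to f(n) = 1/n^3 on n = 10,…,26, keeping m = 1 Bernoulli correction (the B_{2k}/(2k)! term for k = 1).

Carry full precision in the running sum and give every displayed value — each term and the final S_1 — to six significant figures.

The integral term ∫_10^26 1/x^3 dx = 0.00426036.
½[f(10) + f(26)] = ½[0.00100000 + 5.68958e-05] = 0.000528448.
Integral + boundary = 0.00478880.
Correction k=1: B_{2}/2! · (f^{(1)}(26) − f^{(1)}(10)) = 1/12 · (-6.56490e-06 − (-0.000300000)) = 2.44529e-05.

S_1 ≈ 0.00481326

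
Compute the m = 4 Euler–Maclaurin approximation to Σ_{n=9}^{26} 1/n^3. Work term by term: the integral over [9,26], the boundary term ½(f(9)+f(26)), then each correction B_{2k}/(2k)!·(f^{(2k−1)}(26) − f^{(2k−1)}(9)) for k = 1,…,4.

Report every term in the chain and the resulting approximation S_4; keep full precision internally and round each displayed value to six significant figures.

S_4 ≈ 0.00618492

Integral: ∫_9^26 1/x^3 dx = 0.00543319.
Boundary: ½(f(9) + f(26)) = ½(0.00137174 + 5.68958e-05) = 0.000714319.
So far: 0.00614751.
k=1: B_{2}/(2)! × [f^{(1)}(26) − f^{(1)}(9)] = 1/12 × (-6.56490e-06 − (-0.000457247)) = 3.75569e-05.
Partial sum through k=1: 0.00618507.
k=2: B_{4}/(4)! × [f^{(3)}(26) − f^{(3)}(9)] = −1/720 × (-1.94228e-07 − (-0.000112901)) = -1.56537e-07.
Partial sum through k=2: 0.00618491.
k=3: B_{6}/(6)! × [f^{(5)}(26) − f^{(5)}(9)] = 1/30240 × (-1.20674e-08 − (-5.85410e-05)) = 1.93548e-09.
Partial sum through k=3: 0.00618492.
k=4: B_{8}/(8)! × [f^{(7)}(26) − f^{(7)}(9)] = −1/1209600 × (-1.28529e-09 − (-5.20365e-05)) = -4.30185e-11.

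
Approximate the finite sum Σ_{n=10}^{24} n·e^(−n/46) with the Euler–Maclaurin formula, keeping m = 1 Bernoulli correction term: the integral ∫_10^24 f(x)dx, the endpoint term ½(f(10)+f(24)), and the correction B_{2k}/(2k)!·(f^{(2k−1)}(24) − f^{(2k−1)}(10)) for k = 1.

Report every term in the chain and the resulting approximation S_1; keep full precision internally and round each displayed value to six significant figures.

The integral term ∫_10^24 x·e^(−x/46) dx = 161.659.
½[f(10) + f(24)] = ½[8.04615 + 14.2437] = 11.1449.
Integral + boundary = 172.804.
Order-1 term: 1/12 · (0.283842 − 0.629699) = -0.0288214.

S_1 ≈ 172.775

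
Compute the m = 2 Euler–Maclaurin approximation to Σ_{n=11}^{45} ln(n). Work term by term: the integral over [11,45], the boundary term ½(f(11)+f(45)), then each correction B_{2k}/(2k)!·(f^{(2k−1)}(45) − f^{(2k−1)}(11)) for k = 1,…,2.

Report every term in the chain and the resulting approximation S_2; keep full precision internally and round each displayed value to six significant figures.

The integral term ∫_11^45 ln(x) dx = 110.923.
½[f(11) + f(45)] = ½[2.39790 + 3.80666] = 3.10228.
Running total after boundary: 114.025.
Order-1 term: 1/12 · (0.0222222 − 0.0909091) = -0.00572391.
After k=1: 114.020.
Order-2 term: −1/720 · (2.19479e-05 − 0.00150263) = 2.05650e-06.

S_2 ≈ 114.020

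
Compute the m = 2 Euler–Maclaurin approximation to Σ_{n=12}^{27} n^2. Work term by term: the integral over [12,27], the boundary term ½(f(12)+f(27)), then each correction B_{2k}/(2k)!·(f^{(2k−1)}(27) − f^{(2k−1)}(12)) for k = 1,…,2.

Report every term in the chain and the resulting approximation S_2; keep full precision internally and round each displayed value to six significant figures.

∫_12^27 x^2 dx evaluates to 5985.00.
½[f(12) + f(27)] = ½[144.000 + 729.000] = 436.500.
Integral + boundary = 6421.50.
Order-1 term: 1/12 · (54.0000 − 24.0000) = 2.50000.
After k=1: 6424.00.
Order-2 term: −1/720 · (0.00000 − 0.00000) = 0.00000.

S_2 ≈ 6424.00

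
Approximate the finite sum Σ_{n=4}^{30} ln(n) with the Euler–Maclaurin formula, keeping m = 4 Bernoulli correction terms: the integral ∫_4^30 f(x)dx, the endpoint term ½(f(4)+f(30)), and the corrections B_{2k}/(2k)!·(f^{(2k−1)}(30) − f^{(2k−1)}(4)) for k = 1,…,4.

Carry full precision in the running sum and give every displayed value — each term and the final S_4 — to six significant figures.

The integral term ∫_4^30 ln(x) dx = 70.4907.
Endpoint term: (f(4) + f(30))/2 = (1.38629 + 3.40120)/2 = 2.39375.
Running total after boundary: 72.8845.
k=1: B_{2}/(2)! × [f^{(1)}(30) − f^{(1)}(4)] = 1/12 × (0.0333333 − 0.250000) = -0.0180556.
After k=1: 72.8664.
k=2: B_{4}/(4)! × [f^{(3)}(30) − f^{(3)}(4)] = −1/720 × (7.40741e-05 − 0.0312500) = 4.32999e-05.
After k=2: 72.8665.
k=3: B_{6}/(6)! × [f^{(5)}(30) − f^{(5)}(4)] = 1/30240 × (9.87654e-07 − 0.0234375) = -7.75017e-07.
After k=3: 72.8665.
k=4: B_{8}/(8)! × [f^{(7)}(30) − f^{(7)}(4)] = −1/1209600 × (3.29218e-08 − 0.0439453) = 3.63304e-08.

S_4 ≈ 72.8665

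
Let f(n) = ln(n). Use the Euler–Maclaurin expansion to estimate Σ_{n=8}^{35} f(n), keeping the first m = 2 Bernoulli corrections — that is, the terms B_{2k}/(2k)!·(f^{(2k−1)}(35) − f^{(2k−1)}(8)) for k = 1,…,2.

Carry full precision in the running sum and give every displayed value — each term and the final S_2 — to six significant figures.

S_2 ≈ 83.6110

The integral term ∫_8^35 ln(x) dx = 80.8016.
½[f(8) + f(35)] = ½[2.07944 + 3.55535] = 2.81739.
Running total after boundary: 83.6190.
Order-1 term: 1/12 · (0.0285714 − 0.125000) = -0.00803571.
Partial sum through k=1: 83.6110.
Order-2 term: −1/720 · (4.66472e-05 − 0.00390625) = 5.36056e-06.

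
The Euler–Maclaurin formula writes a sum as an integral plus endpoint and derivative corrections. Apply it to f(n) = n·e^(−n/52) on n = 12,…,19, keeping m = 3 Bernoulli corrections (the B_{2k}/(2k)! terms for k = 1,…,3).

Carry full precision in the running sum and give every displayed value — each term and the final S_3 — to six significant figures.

The integral term ∫_12^19 x·e^(−x/52) dx = 80.1861.
Endpoint term: (f(12) + f(19))/2 = (9.52707 + 13.1847)/2 = 11.3559.
Integral + boundary = 91.5420.
k=1: B_{2}/(2)! × [f^{(1)}(19) − f^{(1)}(12)] = 1/12 × (0.440378 − 0.610710) = -0.0141943.
Running total after k=1: 91.5278.
k=2: B_{4}/(4)! × [f^{(3)}(19) − f^{(3)}(12)] = −1/720 × (0.000676123 − 0.000813075) = 1.90211e-07.
Running total after k=2: 91.5278.
k=3: B_{6}/(6)! × [f^{(5)}(19) − f^{(5)}(12)] = 1/30240 × (4.39861e-07 − 5.17861e-07) = -2.57935e-12.

S_3 ≈ 91.5278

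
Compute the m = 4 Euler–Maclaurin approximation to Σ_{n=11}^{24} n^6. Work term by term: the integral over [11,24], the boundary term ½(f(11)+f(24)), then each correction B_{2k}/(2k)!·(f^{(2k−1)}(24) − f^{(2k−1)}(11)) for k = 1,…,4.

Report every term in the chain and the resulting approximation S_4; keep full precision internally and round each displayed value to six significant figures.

∫_11^24 x^6 dx evaluates to 6.52426e+08.
Boundary: ½(f(11) + f(24)) = ½(1.77156e+06 + 1.91103e+08) = 9.64373e+07.
Running total after boundary: 7.48864e+08.
Order-1 term: 1/12 · (4.77757e+07 − 966306) = 3.90079e+06.
Running total after k=1: 7.52764e+08.
Order-2 term: −1/720 · (1.65888e+06 − 159720) = -2082.17.
Running total after k=2: 7.52762e+08.
Order-3 term: 1/30240 · (17280.0 − 7920.00) = 0.309524.
Running total after k=3: 7.52762e+08.
Order-4 term: −1/1209600 · (0.00000 − 0.00000) = 0.00000.

S_4 ≈ 7.52762e+08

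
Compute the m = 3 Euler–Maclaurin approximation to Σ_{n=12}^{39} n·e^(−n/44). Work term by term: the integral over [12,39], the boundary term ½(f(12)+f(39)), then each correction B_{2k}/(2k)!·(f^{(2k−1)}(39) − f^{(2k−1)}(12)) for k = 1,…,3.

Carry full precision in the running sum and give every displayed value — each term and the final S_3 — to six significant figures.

S_3 ≈ 383.228

Integral: ∫_12^39 x·e^(−x/44) dx = 370.666.
Endpoint term: (f(12) + f(39))/2 = (9.13560 + 16.0739)/2 = 12.6048.
Running total after boundary: 383.271.
Order-1 term: 1/12 · (0.0468354 − 0.553673) = -0.0422365.
After k=1: 383.228.
Order-2 term: −1/720 · (0.000449968 − 0.00107246) = 8.64565e-07.
After k=2: 383.228.
Order-3 term: 1/30240 · (4.52348e-07 − 9.60187e-07) = -1.67936e-11.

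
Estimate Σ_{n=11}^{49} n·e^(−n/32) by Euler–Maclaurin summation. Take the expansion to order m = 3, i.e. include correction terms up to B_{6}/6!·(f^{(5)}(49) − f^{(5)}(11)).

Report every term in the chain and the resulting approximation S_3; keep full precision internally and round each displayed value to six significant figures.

S_3 ≈ 424.321

∫_11^49 x·e^(−x/32) dx evaluates to 415.171.
½[f(11) + f(49)] = ½[7.80017 + 10.5970] = 9.19858.
Integral + boundary = 424.369.
Correction k=1: B_{2}/2! · (f^{(1)}(49) − f^{(1)}(11)) = 1/12 · (-0.114891 − 0.465351) = -0.0483535.
Partial sum through k=1: 424.321.
Correction k=2: B_{4}/4! · (f^{(3)}(49) − f^{(3)}(11)) = −1/720 · (0.000310195 − 0.00183942) = 2.12392e-06.
Partial sum through k=2: 424.321.
Correction k=3: B_{6}/6! · (f^{(5)}(49) − f^{(5)}(11)) = 1/30240 · (7.15418e-07 − 3.14882e-06) = -8.04696e-11.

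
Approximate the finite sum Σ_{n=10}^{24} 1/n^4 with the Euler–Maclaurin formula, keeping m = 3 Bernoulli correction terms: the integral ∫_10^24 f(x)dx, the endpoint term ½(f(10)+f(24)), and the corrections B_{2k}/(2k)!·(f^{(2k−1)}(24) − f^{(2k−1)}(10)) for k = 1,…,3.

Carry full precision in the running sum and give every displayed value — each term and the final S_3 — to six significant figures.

The integral term ∫_10^24 1/x^4 dx = 0.000309221.
Endpoint term: (f(10) + f(24))/2 = (0.000100000 + 3.01408e-06)/2 = 5.15070e-05.
So far: 0.000360728.
k=1: B_{2}/(2)! × [f^{(1)}(24) − f^{(1)}(10)] = 1/12 × (-5.02347e-07 − (-4.00000e-05)) = 3.29147e-06.
Running total after k=1: 0.000364019.
k=2: B_{4}/(4)! × [f^{(3)}(24) − f^{(3)}(10)] = −1/720 × (-2.61639e-08 − (-1.20000e-05)) = -1.66303e-08.
Running total after k=2: 0.000364003.
k=3: B_{6}/(6)! × [f^{(5)}(24) − f^{(5)}(10)] = 1/30240 × (-2.54371e-09 − (-6.72000e-06)) = 2.22138e-10.

S_3 ≈ 0.000364003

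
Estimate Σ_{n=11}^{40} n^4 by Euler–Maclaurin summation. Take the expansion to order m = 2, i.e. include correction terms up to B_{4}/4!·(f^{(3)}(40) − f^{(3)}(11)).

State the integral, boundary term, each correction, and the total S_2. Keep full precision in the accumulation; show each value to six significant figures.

Integral: ∫_11^40 x^4 dx = 2.04478e+07.
Endpoint term: (f(11) + f(40))/2 = (14641.0 + 2.56000e+06)/2 = 1.28732e+06.
Integral + boundary = 2.17351e+07.
k=1: B_{2}/(2)! × [f^{(1)}(40) − f^{(1)}(11)] = 1/12 × (256000 − 5324.00) = 20889.7.
After k=1: 2.17560e+07.
k=2: B_{4}/(4)! × [f^{(3)}(40) − f^{(3)}(11)] = −1/720 × (960.000 − 264.000) = -0.966667.

S_2 ≈ 2.17560e+07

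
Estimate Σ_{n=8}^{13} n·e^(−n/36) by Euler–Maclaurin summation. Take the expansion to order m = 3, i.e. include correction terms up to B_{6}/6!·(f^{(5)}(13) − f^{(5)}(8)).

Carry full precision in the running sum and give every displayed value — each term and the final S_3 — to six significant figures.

The integral term ∫_8^13 x·e^(−x/36) dx = 39.0337.
Endpoint term: (f(8) + f(13))/2 = (6.40590 + 9.05972)/2 = 7.73281.
So far: 46.7665.
k=1: B_{2}/(2)! × [f^{(1)}(13) − f^{(1)}(8)] = 1/12 × (0.445243 − 0.622796) = -0.0147961.
Partial sum through k=1: 46.7517.
k=2: B_{4}/(4)! × [f^{(3)}(13) − f^{(3)}(8)] = −1/720 × (0.00141902 − 0.00171626) = 4.12835e-07.
Partial sum through k=2: 46.7517.
k=3: B_{6}/(6)! × [f^{(5)}(13) − f^{(5)}(8)] = 1/30240 × (1.92475e-06 − 2.27775e-06) = -1.16731e-11.

S_3 ≈ 46.7517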